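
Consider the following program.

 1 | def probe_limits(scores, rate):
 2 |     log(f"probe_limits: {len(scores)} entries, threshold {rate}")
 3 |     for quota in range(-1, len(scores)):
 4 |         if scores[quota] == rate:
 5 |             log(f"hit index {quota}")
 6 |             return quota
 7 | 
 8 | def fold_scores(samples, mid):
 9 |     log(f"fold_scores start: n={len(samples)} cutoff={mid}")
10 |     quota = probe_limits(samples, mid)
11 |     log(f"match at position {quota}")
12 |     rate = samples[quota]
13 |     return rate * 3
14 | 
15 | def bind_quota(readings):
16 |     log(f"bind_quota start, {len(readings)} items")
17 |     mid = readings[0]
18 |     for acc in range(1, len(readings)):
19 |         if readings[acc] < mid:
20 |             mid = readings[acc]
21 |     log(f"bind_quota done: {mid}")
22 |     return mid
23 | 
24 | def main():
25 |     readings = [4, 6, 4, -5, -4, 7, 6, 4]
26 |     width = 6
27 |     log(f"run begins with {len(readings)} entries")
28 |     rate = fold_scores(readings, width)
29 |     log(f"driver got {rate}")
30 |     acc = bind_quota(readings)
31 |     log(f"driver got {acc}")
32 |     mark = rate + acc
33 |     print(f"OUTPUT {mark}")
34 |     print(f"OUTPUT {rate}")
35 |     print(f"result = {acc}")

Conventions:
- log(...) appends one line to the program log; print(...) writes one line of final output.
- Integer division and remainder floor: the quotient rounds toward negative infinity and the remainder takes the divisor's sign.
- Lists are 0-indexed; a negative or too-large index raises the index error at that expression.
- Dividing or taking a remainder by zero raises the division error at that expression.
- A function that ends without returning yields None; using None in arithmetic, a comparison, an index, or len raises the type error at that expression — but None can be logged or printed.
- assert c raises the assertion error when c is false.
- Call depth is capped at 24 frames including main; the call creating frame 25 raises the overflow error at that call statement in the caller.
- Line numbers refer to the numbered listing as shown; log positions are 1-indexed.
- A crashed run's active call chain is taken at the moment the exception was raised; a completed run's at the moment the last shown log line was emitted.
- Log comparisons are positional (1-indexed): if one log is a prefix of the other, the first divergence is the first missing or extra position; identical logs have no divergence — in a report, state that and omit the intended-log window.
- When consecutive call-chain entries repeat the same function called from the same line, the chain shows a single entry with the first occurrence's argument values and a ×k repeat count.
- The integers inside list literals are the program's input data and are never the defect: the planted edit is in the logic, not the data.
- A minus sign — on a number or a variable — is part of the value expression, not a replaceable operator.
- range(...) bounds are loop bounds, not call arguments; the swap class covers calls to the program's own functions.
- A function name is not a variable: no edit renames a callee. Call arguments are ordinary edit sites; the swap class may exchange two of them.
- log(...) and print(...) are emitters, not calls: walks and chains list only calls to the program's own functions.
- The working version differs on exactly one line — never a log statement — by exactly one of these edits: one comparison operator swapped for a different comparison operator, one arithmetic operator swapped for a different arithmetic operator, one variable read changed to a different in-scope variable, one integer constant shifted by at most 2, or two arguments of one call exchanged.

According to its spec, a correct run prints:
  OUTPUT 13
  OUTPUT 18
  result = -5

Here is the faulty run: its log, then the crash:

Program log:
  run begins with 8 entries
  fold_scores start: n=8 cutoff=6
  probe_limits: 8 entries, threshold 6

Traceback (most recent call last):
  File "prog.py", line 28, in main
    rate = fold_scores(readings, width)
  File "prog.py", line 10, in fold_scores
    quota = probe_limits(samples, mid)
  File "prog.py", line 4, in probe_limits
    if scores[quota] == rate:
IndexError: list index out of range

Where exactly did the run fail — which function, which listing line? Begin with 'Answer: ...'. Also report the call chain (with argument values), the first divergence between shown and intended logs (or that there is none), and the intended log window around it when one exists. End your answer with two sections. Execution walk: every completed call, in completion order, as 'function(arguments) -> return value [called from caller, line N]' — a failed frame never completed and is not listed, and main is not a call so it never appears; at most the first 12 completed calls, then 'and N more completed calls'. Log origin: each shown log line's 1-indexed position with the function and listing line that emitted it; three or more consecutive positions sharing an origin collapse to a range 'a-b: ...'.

Answer: the error was raised in probe_limits, line 4.
Core observation: The log ends early — 3 lines, where the working version next logs 'hit index 1'.
Call chain: main -> fold_scores([4, 6, 4, -5, -4, 7, 6, 4], 6) (called at line 28) -> probe_limits([4, 6, 4, -5, -4, 7, 6, 4], 6) (called at line 10).
First divergence: position 4 — the faulty run's log ends after 3 lines; the working version continues with 'hit index 1'.
Intended log window:
  2: fold_scores start: n=8 cutoff=6
  3: probe_limits: 8 entries, threshold 6
  4: hit index 1
  5: match at position 1
Execution walk:
  (no call completed)
Log origin:
  1: logged in main at line 27
  2: logged in fold_scores at line 9
  3: logged in probe_limits at line 2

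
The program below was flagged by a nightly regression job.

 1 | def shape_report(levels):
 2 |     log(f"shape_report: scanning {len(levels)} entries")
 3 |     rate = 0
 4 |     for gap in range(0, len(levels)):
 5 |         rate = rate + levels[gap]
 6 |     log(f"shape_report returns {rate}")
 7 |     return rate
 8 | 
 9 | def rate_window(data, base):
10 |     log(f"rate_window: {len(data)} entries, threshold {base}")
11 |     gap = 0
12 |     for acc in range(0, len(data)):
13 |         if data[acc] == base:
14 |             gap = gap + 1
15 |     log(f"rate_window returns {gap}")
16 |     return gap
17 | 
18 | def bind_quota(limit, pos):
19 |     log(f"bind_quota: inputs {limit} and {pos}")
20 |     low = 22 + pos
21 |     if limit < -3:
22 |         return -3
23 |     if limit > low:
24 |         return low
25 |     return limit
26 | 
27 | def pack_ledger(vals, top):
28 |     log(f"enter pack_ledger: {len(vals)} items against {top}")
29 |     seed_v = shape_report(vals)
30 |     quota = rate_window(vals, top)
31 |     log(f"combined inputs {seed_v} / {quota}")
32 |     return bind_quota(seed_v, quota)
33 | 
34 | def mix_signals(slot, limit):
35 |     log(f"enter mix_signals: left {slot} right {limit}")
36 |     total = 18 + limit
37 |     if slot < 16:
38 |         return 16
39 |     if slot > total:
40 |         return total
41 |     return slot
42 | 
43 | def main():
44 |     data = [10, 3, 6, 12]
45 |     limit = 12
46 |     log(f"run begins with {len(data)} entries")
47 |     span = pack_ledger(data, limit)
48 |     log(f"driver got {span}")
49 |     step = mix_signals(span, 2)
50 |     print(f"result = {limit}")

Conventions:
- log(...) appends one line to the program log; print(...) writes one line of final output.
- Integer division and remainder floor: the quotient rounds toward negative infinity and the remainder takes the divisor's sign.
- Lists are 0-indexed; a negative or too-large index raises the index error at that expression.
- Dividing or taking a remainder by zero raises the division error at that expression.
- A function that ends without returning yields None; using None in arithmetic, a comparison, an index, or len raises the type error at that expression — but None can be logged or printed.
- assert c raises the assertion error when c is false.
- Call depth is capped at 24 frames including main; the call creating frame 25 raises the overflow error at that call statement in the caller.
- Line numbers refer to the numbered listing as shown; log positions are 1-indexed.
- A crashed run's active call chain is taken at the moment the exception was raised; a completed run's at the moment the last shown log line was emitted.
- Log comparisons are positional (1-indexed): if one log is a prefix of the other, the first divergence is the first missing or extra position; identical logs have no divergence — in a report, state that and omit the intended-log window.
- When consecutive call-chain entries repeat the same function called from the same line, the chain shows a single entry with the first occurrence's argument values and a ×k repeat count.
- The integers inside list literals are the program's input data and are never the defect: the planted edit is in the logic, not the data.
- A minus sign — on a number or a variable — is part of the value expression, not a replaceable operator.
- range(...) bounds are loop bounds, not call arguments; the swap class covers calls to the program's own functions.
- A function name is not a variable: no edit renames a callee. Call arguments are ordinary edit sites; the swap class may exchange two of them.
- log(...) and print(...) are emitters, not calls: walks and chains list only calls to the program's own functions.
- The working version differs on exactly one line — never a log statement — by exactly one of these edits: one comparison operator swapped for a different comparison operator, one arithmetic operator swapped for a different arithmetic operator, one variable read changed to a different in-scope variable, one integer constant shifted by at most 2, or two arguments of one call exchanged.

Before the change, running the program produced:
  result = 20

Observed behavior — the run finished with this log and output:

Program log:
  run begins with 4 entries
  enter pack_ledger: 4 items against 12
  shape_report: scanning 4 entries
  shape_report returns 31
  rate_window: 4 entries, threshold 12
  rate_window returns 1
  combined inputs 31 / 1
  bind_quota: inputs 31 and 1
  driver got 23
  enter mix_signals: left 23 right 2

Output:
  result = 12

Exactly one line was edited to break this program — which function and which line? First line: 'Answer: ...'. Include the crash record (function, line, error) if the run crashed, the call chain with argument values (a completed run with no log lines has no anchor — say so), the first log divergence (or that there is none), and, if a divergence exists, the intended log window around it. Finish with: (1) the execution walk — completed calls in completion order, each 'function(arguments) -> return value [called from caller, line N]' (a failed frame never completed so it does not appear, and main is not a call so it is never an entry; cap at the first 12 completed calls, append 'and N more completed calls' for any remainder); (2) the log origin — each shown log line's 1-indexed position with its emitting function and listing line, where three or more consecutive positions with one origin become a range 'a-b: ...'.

Answer: the defect is in main at line 50.
The tell: No log line changed; the fault shows up purely in the output.
Call chain: main -> mix_signals(23, 2) (called at line 49).
First divergence: none; the two logs match at every position.
Execution walk:
  shape_report([10, 3, 6, 12]) -> 31  [called from pack_ledger, line 29]
  rate_window([10, 3, 6, 12], 12) -> 1  [called from pack_ledger, line 30]
  bind_quota(31, 1) -> 23  [called from pack_ledger, line 32]
  pack_ledger([10, 3, 6, 12], 12) -> 23  [called from main, line 47]
  mix_signals(23, 2) -> 20  [called from main, line 49]
Origin of each log line:
  1 — main, line 46
  2 — pack_ledger, line 28
  3 — shape_report, line 2
  4 — shape_report, line 6
  5 — rate_window, line 10
  6 — rate_window, line 15
  7 — pack_ledger, line 31
  8 — bind_quota, line 19
  9 — main, line 48
  10 — mix_signals, line 35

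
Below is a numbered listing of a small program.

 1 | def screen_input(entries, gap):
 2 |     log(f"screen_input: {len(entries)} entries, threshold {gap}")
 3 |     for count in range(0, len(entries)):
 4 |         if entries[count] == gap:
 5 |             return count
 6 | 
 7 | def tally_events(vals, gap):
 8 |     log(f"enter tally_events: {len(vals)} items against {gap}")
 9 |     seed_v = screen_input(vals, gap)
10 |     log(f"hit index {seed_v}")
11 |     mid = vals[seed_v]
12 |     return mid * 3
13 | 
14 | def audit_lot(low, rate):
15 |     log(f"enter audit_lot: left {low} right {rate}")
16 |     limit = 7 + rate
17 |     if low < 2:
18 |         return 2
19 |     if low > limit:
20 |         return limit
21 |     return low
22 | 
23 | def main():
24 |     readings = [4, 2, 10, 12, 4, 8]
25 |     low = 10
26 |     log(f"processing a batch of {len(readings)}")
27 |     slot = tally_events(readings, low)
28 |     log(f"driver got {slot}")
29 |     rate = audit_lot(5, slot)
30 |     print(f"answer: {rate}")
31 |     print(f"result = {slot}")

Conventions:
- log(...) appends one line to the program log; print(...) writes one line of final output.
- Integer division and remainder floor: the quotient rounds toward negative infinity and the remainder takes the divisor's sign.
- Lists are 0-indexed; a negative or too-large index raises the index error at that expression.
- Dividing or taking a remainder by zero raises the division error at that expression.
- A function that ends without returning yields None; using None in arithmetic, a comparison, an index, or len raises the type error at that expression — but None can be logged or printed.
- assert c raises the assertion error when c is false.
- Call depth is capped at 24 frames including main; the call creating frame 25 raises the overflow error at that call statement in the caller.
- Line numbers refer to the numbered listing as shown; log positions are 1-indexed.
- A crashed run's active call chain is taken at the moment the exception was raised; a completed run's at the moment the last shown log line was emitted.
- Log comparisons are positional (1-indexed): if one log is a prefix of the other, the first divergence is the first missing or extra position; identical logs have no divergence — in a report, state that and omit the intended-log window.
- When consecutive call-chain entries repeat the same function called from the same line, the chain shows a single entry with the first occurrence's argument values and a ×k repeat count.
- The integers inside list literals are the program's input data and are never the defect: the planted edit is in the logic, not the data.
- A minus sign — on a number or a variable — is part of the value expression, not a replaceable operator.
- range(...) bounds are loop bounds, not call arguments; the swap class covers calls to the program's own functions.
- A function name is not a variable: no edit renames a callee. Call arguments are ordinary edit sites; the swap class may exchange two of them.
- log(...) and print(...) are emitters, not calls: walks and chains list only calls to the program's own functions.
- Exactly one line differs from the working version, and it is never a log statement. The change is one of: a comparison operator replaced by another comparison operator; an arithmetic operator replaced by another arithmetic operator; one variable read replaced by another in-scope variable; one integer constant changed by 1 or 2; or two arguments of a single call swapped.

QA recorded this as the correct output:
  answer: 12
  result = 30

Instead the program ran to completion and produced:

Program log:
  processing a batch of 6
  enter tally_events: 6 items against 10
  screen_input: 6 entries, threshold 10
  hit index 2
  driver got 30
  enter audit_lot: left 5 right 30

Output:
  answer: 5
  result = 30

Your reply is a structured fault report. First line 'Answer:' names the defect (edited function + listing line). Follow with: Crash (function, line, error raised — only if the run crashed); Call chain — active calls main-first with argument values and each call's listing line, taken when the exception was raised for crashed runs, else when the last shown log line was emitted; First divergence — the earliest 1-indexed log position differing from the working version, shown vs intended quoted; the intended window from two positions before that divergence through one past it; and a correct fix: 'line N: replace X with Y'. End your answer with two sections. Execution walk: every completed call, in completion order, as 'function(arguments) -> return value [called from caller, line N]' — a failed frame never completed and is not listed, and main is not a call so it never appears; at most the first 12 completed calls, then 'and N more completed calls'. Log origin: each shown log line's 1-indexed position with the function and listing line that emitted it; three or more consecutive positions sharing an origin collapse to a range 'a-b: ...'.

Answer: the defect is in main at line 29.
Core observation: At log position 6 the runs split — shown 'enter audit_lot: left 5 right 30', but the working version logs 'enter audit_lot: left 30 right 5'.
Call chain: main -> audit_lot(5, 30) (called at line 29).
First divergence: at position 6 the run shows 'enter audit_lot: left 5 right 30' where the working version logs 'enter audit_lot: left 30 right 5'.
Intended log window:
  4: hit index 2
  5: driver got 30
  6: enter audit_lot: left 30 right 5
Execution walk:
  screen_input([4, 2, 10, 12, 4, 8], 10) -> 2  [called from tally_events, line 9]
  tally_events([4, 2, 10, 12, 4, 8], 10) -> 30  [called from main, line 27]
  audit_lot(5, 30) -> 5  [called from main, line 29]
Log origin:
  1: from main, line 26
  2: from tally_events, line 8
  3: from screen_input, line 2
  4: from tally_events, line 10
  5: from main, line 28
  6: from audit_lot, line 15
A correct fix: line 29: replace `audit_lot(5, slot)` with `audit_lot(slot, 5)`.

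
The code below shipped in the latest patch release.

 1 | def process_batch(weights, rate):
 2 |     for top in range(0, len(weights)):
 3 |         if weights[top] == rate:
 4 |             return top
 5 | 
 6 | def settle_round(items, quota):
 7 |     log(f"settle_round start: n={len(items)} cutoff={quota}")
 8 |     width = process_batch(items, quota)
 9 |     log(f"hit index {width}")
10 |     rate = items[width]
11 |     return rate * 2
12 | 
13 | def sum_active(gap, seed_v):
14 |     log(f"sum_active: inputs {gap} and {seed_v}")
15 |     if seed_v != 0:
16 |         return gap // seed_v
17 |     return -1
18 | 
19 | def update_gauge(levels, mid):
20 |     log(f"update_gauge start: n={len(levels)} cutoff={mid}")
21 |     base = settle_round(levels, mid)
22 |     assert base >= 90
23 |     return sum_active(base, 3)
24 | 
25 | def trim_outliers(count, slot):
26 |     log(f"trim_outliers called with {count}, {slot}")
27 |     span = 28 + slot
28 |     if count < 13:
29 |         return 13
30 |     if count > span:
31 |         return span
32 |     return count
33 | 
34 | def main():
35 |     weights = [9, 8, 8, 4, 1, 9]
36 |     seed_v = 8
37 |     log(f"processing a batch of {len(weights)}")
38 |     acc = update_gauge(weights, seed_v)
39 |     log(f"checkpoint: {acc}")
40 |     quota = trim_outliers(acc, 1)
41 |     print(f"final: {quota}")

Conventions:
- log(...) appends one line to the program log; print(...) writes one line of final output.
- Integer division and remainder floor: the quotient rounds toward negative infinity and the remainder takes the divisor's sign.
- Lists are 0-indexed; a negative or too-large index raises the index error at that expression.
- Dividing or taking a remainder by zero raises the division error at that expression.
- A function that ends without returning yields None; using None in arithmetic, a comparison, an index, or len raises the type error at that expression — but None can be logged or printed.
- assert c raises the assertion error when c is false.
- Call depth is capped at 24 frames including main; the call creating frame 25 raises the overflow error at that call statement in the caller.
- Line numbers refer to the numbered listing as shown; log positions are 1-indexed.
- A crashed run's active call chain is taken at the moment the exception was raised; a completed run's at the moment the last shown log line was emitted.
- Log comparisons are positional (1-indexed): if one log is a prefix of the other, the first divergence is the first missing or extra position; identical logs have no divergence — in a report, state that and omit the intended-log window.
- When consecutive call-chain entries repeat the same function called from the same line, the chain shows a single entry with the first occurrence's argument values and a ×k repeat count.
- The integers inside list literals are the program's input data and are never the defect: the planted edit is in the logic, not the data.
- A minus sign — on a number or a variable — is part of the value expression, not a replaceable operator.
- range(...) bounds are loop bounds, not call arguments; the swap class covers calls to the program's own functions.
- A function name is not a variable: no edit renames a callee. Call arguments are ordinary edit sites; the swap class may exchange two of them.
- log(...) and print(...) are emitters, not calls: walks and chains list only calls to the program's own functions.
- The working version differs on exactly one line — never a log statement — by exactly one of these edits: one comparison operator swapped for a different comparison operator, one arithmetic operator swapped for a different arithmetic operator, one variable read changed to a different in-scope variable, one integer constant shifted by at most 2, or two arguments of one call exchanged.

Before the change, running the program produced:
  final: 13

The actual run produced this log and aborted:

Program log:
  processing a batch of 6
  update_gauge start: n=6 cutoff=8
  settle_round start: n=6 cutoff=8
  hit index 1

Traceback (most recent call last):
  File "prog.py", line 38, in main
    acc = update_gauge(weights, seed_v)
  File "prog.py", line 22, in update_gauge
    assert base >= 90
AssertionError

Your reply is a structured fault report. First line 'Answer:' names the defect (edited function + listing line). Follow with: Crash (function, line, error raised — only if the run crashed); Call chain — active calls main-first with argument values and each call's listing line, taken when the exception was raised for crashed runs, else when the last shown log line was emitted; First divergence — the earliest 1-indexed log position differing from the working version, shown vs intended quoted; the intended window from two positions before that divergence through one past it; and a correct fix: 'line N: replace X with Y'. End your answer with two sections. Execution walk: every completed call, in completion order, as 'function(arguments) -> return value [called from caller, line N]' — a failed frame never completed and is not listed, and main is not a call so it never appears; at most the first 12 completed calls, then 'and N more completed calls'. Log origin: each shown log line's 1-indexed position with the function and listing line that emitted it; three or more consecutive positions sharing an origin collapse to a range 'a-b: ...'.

Answer: the defect is in update_gauge at line 22.
Key observation: The faulty run's log stops after 4 lines; the working version's next line would be 'sum_active: inputs 16 and 3'.
Crash: update_gauge, line 22, AssertionError.
Call chain: main -> update_gauge([9, 8, 8, 4, 1, 9], 8) (called at line 38).
First divergence: position 5 — the faulty run's log ends after 4 lines; the working version continues with 'sum_active: inputs 16 and 3'.
Intended log window:
  3: settle_round start: n=6 cutoff=8
  4: hit index 1
  5: sum_active: inputs 16 and 3
  6: checkpoint: 5
Execution walk:
  process_batch([9, 8, 8, 4, 1, 9], 8) -> 1  [called from settle_round, line 8]
  settle_round([9, 8, 8, 4, 1, 9], 8) -> 16  [called from update_gauge, line 21]
Origin of each log line:
  1: emitted by main (line 37)
  2: emitted by update_gauge (line 20)
  3: emitted by settle_round (line 7)
  4: emitted by settle_round (line 9)
A correct fix: line 22: replace `>=` with `<=`.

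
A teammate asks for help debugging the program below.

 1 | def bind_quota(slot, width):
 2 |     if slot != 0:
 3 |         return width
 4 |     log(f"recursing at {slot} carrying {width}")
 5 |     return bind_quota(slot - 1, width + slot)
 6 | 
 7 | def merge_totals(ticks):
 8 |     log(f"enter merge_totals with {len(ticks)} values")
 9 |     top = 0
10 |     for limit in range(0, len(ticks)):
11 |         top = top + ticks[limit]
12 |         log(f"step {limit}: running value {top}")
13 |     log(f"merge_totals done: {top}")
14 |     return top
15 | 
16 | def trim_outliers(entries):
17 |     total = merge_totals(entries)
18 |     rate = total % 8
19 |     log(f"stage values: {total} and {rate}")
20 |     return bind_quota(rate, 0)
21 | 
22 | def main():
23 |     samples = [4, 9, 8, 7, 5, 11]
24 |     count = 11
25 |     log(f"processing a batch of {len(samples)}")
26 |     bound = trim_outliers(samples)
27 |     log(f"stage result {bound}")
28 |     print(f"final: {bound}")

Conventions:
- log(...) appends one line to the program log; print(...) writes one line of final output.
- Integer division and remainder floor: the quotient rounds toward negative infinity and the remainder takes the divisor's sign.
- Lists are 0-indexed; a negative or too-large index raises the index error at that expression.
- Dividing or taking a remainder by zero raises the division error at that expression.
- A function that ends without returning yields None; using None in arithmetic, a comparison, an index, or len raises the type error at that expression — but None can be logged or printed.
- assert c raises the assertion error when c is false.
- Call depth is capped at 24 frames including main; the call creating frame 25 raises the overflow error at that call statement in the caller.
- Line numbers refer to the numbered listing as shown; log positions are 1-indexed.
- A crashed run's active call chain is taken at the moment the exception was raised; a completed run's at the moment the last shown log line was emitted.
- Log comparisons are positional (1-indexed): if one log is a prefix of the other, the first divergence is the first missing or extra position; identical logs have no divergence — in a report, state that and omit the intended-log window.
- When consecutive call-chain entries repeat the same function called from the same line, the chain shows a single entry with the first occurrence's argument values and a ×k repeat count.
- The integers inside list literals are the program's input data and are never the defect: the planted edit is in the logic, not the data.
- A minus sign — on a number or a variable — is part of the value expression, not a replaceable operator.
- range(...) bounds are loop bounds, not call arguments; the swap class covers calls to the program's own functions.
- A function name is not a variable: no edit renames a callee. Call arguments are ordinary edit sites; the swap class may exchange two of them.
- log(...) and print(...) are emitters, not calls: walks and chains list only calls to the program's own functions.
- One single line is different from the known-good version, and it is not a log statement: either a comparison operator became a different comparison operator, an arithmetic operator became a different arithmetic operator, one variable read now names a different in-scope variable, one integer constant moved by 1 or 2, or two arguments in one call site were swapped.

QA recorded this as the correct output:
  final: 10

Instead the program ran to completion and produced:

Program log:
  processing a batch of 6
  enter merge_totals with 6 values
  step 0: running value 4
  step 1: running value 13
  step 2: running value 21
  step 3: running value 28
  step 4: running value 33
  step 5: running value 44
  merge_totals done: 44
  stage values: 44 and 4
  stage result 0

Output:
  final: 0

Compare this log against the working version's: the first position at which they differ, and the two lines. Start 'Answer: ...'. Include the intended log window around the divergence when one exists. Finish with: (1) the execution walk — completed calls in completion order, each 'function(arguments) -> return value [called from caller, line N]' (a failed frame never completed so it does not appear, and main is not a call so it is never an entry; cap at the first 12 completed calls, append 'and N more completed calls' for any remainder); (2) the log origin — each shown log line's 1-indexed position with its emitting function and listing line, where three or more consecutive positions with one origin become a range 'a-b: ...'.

Answer: at position 11 the run shows 'stage result 0' where the working version logs 'recursing at 4 carrying 0'.
Intended log window:
  9: merge_totals done: 44
  10: stage values: 44 and 4
  11: recursing at 4 carrying 0
  12: recursing at 3 carrying 4
Execution walk:
  merge_totals([4, 9, 8, 7, 5, 11]) -> 44  [called from trim_outliers, line 17]
  bind_quota(4, 0) -> 0  [called from trim_outliers, line 20]
  trim_outliers([4, 9, 8, 7, 5, 11]) -> 0  [called from main, line 26]
Log origins:
  1: logged in main at line 25
  2: logged in merge_totals at line 8
  3-8: logged in merge_totals at line 12
  9: logged in merge_totals at line 13
  10: logged in trim_outliers at line 19
  11: logged in main at line 27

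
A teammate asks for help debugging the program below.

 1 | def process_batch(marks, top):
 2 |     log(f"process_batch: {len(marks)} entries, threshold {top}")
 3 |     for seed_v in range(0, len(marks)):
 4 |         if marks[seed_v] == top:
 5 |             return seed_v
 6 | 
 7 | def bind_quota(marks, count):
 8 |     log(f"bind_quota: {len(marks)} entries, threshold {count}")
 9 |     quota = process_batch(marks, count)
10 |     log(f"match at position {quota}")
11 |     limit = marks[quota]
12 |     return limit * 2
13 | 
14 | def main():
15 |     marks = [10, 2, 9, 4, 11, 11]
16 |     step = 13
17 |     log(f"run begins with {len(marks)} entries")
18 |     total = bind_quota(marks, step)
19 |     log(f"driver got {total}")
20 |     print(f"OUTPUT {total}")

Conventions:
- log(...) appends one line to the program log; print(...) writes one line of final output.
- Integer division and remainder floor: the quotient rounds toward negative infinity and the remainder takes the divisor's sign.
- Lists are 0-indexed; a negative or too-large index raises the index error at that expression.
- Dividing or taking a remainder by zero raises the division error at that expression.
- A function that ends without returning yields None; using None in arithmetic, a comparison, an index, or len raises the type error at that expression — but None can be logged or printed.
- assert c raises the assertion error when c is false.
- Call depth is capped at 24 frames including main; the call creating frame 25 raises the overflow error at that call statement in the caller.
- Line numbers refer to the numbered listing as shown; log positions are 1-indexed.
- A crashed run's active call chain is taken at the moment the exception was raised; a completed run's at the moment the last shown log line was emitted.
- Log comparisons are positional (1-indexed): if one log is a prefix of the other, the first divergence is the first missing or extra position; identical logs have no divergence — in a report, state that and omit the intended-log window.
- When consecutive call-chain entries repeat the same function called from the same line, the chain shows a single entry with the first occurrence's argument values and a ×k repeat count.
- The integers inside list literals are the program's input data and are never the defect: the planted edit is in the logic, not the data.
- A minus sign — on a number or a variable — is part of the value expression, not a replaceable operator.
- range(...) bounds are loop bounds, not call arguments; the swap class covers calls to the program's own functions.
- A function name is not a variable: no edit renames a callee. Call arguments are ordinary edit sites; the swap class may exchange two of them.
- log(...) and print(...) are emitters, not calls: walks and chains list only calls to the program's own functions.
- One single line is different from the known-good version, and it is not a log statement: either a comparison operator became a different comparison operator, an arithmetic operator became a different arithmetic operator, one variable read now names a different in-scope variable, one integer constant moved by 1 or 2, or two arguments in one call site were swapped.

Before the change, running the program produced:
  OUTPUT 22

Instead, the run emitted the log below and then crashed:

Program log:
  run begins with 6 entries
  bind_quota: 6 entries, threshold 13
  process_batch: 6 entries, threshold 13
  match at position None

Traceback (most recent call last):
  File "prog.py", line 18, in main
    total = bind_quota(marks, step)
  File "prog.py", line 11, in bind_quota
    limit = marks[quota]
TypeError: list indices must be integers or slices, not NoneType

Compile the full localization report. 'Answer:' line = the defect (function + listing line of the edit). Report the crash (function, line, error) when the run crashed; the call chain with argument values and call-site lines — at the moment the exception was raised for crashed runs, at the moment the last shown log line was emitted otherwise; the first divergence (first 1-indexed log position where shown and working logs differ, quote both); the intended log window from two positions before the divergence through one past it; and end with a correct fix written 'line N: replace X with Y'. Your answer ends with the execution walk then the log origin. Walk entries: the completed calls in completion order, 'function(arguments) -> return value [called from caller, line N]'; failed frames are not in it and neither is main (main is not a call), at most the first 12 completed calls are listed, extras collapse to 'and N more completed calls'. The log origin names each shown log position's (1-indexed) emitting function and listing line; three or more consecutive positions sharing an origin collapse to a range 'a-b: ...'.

Answer: the defect is in main at line 16.
Key fact: Position 2 is the first bad log line: 'bind_quota: 6 entries, threshold 13' should read 'bind_quota: 6 entries, threshold 11'.
Crash: bind_quota, line 11, TypeError.
Call chain: main -> bind_quota([10, 2, 9, 4, 11, 11], 13) (called at line 18).
First divergence: position 2 — shown 'bind_quota: 6 entries, threshold 13', intended 'bind_quota: 6 entries, threshold 11'.
Intended log window:
  1: run begins with 6 entries
  2: bind_quota: 6 entries, threshold 11
  3: process_batch: 6 entries, threshold 11
Execution walk:
  process_batch([10, 2, 9, 4, 11, 11], 13) -> None  [called from bind_quota, line 9]
Log origin:
  1: logged in main at line 17
  2: logged in bind_quota at line 8
  3: logged in process_batch at line 2
  4: logged in bind_quota at line 10
A correct fix: line 16: replace `13` with `11`.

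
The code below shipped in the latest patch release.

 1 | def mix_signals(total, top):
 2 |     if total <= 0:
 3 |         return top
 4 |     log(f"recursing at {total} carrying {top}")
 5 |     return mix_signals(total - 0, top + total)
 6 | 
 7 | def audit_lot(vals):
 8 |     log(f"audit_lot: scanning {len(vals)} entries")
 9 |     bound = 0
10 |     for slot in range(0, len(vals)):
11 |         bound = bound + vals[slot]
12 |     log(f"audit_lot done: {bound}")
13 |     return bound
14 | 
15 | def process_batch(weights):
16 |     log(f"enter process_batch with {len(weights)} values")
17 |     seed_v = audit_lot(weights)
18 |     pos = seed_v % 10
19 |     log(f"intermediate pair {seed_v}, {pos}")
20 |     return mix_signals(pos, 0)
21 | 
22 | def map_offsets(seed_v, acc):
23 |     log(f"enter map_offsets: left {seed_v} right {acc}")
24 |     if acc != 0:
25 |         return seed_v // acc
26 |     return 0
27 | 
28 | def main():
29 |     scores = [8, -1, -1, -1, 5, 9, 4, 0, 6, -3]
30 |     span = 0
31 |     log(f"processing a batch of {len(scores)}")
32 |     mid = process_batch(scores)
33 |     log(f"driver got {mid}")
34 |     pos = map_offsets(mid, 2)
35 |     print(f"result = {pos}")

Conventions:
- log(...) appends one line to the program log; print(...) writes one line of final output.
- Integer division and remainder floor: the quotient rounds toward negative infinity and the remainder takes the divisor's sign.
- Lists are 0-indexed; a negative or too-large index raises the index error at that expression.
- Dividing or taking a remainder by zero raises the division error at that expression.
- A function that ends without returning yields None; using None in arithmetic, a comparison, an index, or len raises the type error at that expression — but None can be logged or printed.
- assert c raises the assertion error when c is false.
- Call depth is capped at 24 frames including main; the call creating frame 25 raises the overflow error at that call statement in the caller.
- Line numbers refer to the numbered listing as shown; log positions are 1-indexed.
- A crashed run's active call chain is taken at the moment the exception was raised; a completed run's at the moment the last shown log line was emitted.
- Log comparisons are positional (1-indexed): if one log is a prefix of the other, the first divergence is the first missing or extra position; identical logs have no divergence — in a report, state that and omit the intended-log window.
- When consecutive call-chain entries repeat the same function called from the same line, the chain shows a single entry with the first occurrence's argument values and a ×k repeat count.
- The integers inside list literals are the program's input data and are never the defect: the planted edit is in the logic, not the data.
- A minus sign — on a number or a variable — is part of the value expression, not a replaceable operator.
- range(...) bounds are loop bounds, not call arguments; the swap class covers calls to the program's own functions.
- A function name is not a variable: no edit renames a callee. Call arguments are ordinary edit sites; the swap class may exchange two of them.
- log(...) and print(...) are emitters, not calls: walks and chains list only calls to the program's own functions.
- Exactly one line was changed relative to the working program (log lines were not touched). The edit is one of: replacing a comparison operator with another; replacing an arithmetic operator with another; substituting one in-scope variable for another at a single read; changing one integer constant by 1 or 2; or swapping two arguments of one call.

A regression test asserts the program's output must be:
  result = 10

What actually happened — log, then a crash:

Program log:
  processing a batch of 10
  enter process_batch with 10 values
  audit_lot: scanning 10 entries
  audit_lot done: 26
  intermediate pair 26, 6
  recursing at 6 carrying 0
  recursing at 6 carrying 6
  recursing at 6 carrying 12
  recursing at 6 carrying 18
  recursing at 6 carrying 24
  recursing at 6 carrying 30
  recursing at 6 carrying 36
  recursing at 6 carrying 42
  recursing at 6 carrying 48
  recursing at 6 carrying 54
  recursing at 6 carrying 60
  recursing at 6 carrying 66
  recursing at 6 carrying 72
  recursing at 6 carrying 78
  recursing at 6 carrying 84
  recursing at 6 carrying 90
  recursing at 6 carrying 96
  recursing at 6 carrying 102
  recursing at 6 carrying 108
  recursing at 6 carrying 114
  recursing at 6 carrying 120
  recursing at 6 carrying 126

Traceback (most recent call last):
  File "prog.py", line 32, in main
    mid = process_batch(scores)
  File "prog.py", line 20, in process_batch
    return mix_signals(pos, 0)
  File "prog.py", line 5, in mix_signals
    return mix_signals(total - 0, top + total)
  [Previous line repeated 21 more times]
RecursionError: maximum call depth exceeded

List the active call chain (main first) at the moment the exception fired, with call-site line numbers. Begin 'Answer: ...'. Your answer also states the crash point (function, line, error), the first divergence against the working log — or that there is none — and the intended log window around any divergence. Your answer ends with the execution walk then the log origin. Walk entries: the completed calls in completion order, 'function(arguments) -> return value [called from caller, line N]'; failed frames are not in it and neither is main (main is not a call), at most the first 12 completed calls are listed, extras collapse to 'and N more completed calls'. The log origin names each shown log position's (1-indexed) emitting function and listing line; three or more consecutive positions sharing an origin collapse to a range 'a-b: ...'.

Answer: main -> process_batch (called at line 32) -> mix_signals (called at line 20) -> mix_signals (called at line 5) ×21.
Core observation: The log first diverges at position 7: the faulty run prints 'recursing at 6 carrying 6' where the working version prints 'recursing at 5 carrying 6'.
Crash: mix_signals, line 5, RecursionError.
First divergence: position 7 — the shown line 'recursing at 6 carrying 6' should read 'recursing at 5 carrying 6'.
Intended log window:
  5: intermediate pair 26, 6
  6: recursing at 6 carrying 0
  7: recursing at 5 carrying 6
  8: recursing at 4 carrying 11
Execution walk:
  audit_lot([8, -1, -1, -1, 5, 9, 4, 0, 6, -3]) -> 26  [called from process_batch, line 17]
Origin of each log line:
  1: from main, line 31
  2: from process_batch, line 16
  3: from audit_lot, line 8
  4: from audit_lot, line 12
  5: from process_batch, line 19
  6-27: from mix_signals, line 4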